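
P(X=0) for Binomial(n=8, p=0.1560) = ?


C(8,0) = 1
p^0 = 1.000000
(1-p)^8 = 0.257478
P = 1 * 1.000000 * 0.257478 = 0.2575

P(X=0) = 0.2575


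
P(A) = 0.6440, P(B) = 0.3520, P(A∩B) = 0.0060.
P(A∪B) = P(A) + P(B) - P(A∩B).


P(A∪B) = 0.6440 + 0.3520 - 0.0060
= 0.9960 - 0.0060
= 0.9900

P(A∪B) = 0.9900


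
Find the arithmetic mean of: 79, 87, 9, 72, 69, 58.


Sum = 79 + 87 + 9 + 72 + 69 + 58 = 374
n = 6
Mean = 374/6 = 62.3333

Mean = 62.3333


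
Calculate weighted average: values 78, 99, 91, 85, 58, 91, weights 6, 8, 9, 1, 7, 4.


Numerator = 78*6 + 99*8 + 91*9 + 85*1 + 58*7 + 91*4 = 2934
Denominator = 6 + 8 + 9 + 1 + 7 + 4 = 35
WM = 2934/35 = 83.8286

WM = 83.8286


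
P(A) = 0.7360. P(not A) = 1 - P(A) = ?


P(not A) = 1 - 0.7360 = 0.2640

P(not A) = 0.2640


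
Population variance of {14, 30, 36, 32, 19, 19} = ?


Mean = 25.0000
Squared deviations: 121.0000, 25.0000, 121.0000, 49.0000, 36.0000, 36.0000
Sum = 388.0000
Variance = 388.0000/6 = 64.6667

Variance = 64.6667


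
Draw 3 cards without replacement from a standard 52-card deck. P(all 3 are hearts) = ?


P(all hearts) = (13/52) × (12/51) × (11/50)
= 0.0129

P = 0.0129


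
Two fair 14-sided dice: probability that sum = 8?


Total outcomes = 14×14 = 196
Favorable (sum = 8): 7
P = 7/196 = 0.0357

P = 0.0357


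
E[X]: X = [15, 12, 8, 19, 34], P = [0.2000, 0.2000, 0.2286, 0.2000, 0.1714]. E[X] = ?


E[X] = 15*0.2000 + 12*0.2000 + 8*0.2286 + 19*0.2000 + 34*0.1714
= 3.0000 + 2.4000 + 1.8288 + 3.8000 + 5.8276
= 16.8564

E[X] = 16.8564


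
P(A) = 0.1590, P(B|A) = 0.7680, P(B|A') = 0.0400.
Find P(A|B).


P(B) = P(B|A)*P(A) + P(B|A')*P(A')
= 0.7680*0.1590 + 0.0400*0.8410
= 0.122112 + 0.033640 = 0.155752
P(A|B) = 0.122112/0.155752 = 0.7840

P(A|B) = 0.7840


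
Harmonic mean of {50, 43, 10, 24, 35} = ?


Sum of reciprocals = 1/50 + 1/43 + 1/10 + 1/24 + 1/35 = 0.213494
HM = 5/0.213494 = 23.4199

HM = 23.4199


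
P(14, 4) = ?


P(14,4) = 14!/10!
= 87178291200/3628800
= 24024

P(14,4) = 24024


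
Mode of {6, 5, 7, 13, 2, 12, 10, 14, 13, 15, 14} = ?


Frequencies: 2:1, 5:1, 6:1, 7:1, 10:1, 12:1, 13:2, 14:2, 15:1
Max frequency = 2
Mode = 13, 14

Mode = 13, 14


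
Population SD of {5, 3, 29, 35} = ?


Mean = 18.0000
Variance = 201.0000
SD = sqrt(201.0000) = 14.1774

SD = 14.1774


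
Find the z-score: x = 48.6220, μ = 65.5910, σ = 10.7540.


z = (48.6220 - 65.5910)/10.7540
= -16.9690/10.7540
= -1.5779

z = -1.5779


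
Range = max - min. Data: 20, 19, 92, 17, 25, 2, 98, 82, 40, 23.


Max = 98, Min = 2
Range = 98 - 2 = 96

Range = 96


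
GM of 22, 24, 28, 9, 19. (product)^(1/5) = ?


Product = 22 × 24 × 28 × 9 × 19 = 2528064
GM = 2528064^(1/5) = 19.0791

GM = 19.0791


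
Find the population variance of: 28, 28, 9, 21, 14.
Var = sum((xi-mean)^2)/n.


Mean = 20.0000
Squared deviations: 64.0000, 64.0000, 121.0000, 1.0000, 36.0000
Sum = 286.0000
Variance = 286.0000/5 = 57.2000

Variance = 57.2000


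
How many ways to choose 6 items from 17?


C(17,6) = 17!/(6! × 11!)
= 355687428096000/(720 × 39916800)
= 12376

C(17,6) = 12376


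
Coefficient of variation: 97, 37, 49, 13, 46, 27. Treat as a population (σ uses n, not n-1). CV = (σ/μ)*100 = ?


Mean = 44.8333
SD = 26.2451
CV = (26.2451/44.8333)*100 = 58.5393%

CV = 58.5393%


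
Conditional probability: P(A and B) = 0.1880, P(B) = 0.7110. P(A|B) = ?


P(A|B) = 0.1880/0.7110 = 0.2644

P(A|B) = 0.2644


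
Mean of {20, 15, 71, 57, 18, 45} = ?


Sum = 20 + 15 + 71 + 57 + 18 + 45 = 226
n = 6
Mean = 226/6 = 37.6667

Mean = 37.6667


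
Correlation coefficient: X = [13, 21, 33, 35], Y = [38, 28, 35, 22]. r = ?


Mean X = 25.5000, Mean Y = 30.7500
SD X = 8.986100, SD Y = 6.219928
Cov = -32.375000
r = -32.375000/(8.986100*6.219928) = -0.5792

r = -0.5792


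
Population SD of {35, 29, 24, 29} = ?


Mean = 29.2500
Variance = 15.1875
SD = sqrt(15.1875) = 3.8971

SD = 3.8971


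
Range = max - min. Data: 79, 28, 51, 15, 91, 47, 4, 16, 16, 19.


Max = 91, Min = 4
Range = 91 - 4 = 87

Range = 87


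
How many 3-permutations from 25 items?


P(25,3) = 25!/22!
= 15511210043330985984000000/1124000727777607680000
= 13800

P(25,3) = 13800


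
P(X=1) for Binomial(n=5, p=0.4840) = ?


C(5,1) = 5
p^1 = 0.484000
(1-p)^4 = 0.070892
P = 5 * 0.484000 * 0.070892 = 0.1716

P(X=1) = 0.1716


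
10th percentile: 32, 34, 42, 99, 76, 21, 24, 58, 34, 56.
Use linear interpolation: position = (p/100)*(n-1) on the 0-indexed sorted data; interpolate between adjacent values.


Sorted: 21, 24, 32, 34, 34, 42, 56, 58, 76, 99
n = 10
Index = 10/100 * 9 = 0.9000
Lower = data[0] = 21, Upper = data[1] = 24
P10 = 21 + 0.9000*(3) = 23.7000

P10 = 23.7000


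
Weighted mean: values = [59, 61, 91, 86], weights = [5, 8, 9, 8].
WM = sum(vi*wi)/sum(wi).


Numerator = 59*5 + 61*8 + 91*9 + 86*8 = 2290
Denominator = 5 + 8 + 9 + 8 = 30
WM = 2290/30 = 76.3333

WM = 76.3333


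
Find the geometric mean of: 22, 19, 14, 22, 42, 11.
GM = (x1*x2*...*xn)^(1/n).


Product = 22 × 19 × 14 × 22 × 42 × 11 = 59479728
GM = 59479728^(1/6) = 19.7573

GM = 19.7573


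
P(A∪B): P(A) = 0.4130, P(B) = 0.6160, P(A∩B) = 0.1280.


P(A∪B) = 0.4130 + 0.6160 - 0.1280
= 1.0290 - 0.1280
= 0.9010

P(A∪B) = 0.9010


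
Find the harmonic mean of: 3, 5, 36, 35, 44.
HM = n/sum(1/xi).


Sum of reciprocals = 1/3 + 1/5 + 1/36 + 1/35 + 1/44 = 0.612410
HM = 5/0.612410 = 8.1645

HM = 8.1645


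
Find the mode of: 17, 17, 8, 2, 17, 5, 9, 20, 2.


Frequencies: 2:2, 5:1, 8:1, 9:1, 17:3, 20:1
Max frequency = 3
Mode = 17

Mode = 17


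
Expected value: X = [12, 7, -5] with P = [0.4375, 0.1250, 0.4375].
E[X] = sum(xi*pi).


E[X] = 12*0.4375 + 7*0.1250 - 5*0.4375
= 5.2500 + 0.8750 - 2.1875
= 3.9375

E[X] = 3.9375


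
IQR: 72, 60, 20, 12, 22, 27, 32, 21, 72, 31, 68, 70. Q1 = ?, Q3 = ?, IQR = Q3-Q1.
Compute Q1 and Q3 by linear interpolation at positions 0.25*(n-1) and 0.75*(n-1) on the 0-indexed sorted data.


Sorted: 12, 20, 21, 22, 27, 31, 32, 60, 68, 70, 72, 72
Q1 (25th %ile) = 21.7500
Q3 (75th %ile) = 68.5000
IQR = 68.5000 - 21.7500 = 46.7500

IQR = 46.7500


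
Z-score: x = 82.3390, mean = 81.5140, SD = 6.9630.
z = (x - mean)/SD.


z = (82.3390 - 81.5140)/6.9630
= 0.8250/6.9630
= 0.1185

z = 0.1185


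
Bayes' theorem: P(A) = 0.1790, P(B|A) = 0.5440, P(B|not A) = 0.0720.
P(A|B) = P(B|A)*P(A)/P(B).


P(B) = P(B|A)*P(A) + P(B|A')*P(A')
= 0.5440*0.1790 + 0.0720*0.8210
= 0.097376 + 0.059112 = 0.156488
P(A|B) = 0.097376/0.156488 = 0.6223

P(A|B) = 0.6223


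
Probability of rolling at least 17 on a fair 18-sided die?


Favorable outcomes (roll ≥ 17): 2
Total outcomes = 18
P = 2/18 = 0.1111

P = 0.1111


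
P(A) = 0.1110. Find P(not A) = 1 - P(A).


P(not A) = 1 - 0.1110 = 0.8890

P(not A) = 0.8890


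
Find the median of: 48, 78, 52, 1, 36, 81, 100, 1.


Sorted: 1, 1, 36, 48, 52, 78, 81, 100
n = 8 (even)
Middle values: 48 and 52
Median = (48+52)/2 = 50.0000

Median = 50.0000


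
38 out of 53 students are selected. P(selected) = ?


P = 38/53 = 0.7170

P = 0.7170


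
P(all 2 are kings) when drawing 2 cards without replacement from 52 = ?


P(all kings) = (4/52) × (3/51)
= 0.0045

P = 0.0045


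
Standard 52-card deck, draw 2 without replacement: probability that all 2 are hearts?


P(all hearts) = (13/52) × (12/51)
= 0.0588

P = 0.0588


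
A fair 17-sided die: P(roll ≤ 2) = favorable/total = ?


Favorable outcomes (roll ≤ 2): 2
Total outcomes = 17
P = 2/17 = 0.1176

P = 0.1176


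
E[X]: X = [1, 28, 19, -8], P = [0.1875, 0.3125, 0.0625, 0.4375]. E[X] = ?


E[X] = 1*0.1875 + 28*0.3125 + 19*0.0625 - 8*0.4375
= 0.1875 + 8.7500 + 1.1875 - 3.5000
= 6.6250

E[X] = 6.6250


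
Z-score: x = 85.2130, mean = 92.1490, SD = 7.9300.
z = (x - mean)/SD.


z = (85.2130 - 92.1490)/7.9300
= -6.9360/7.9300
= -0.8747

z = -0.8747


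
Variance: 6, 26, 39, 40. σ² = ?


Mean = 27.7500
Squared deviations: 473.0625, 3.0625, 126.5625, 150.0625
Sum = 752.7500
Variance = 752.7500/4 = 188.1875

Variance = 188.1875


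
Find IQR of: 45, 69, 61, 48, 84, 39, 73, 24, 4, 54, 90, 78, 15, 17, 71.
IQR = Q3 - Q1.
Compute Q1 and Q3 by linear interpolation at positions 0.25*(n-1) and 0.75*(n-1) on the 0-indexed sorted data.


Sorted: 4, 15, 17, 24, 39, 45, 48, 54, 61, 69, 71, 73, 78, 84, 90
Q1 (25th %ile) = 31.5000
Q3 (75th %ile) = 72.0000
IQR = 72.0000 - 31.5000 = 40.5000

IQR = 40.5000


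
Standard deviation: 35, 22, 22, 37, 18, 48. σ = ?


Mean = 30.3333
Variance = 111.5556
SD = sqrt(111.5556) = 10.5620

SD = 10.5620


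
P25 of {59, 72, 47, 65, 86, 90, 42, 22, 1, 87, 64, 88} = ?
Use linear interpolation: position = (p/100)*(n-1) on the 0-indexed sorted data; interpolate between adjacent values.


Sorted: 1, 22, 42, 47, 59, 64, 65, 72, 86, 87, 88, 90
n = 12
Index = 25/100 * 11 = 2.7500
Lower = data[2] = 42, Upper = data[3] = 47
P25 = 42 + 0.7500*(5) = 45.7500

P25 = 45.7500


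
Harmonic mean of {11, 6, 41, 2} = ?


Sum of reciprocals = 1/11 + 1/6 + 1/41 + 1/2 = 0.781966
HM = 4/0.781966 = 5.1153

HM = 5.1153


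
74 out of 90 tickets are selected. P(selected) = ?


P = 74/90 = 0.8222

P = 0.8222


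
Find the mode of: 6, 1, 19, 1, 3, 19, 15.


Frequencies: 1:2, 3:1, 6:1, 15:1, 19:2
Max frequency = 2
Mode = 1, 19

Mode = 1, 19


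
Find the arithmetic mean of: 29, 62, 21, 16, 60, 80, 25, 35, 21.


Sum = 29 + 62 + 21 + 16 + 60 + 80 + 25 + 35 + 21 = 349
n = 9
Mean = 349/9 = 38.7778

Mean = 38.7778


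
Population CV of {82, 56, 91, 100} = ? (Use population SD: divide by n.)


Mean = 82.2500
SD = 16.4374
CV = (16.4374/82.2500)*100 = 19.9847%

CV = 19.9847%


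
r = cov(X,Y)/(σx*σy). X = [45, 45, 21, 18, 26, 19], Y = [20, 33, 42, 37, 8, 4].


Mean X = 29.0000, Mean Y = 24.0000
SD X = 11.590226, SD Y = 14.410644
Cov = 6.833333
r = 6.833333/(11.590226*14.410644) = 0.0409

r = 0.0409


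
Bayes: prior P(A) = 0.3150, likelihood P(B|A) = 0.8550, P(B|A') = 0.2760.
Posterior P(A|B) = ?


P(B) = P(B|A)*P(A) + P(B|A')*P(A')
= 0.8550*0.3150 + 0.2760*0.6850
= 0.269325 + 0.189060 = 0.458385
P(A|B) = 0.269325/0.458385 = 0.5876

P(A|B) = 0.5876


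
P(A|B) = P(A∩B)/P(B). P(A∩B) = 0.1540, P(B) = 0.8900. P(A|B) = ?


P(A|B) = 0.1540/0.8900 = 0.1730

P(A|B) = 0.1730


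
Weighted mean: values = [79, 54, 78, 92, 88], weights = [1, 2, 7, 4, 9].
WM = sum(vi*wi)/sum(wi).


Numerator = 79*1 + 54*2 + 78*7 + 92*4 + 88*9 = 1893
Denominator = 1 + 2 + 7 + 4 + 9 = 23
WM = 1893/23 = 82.3043

WM = 82.3043


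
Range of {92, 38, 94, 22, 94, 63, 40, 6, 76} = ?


Max = 94, Min = 6
Range = 94 - 6 = 88

Range = 88


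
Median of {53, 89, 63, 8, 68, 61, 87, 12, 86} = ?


Sorted: 8, 12, 53, 61, 63, 68, 86, 87, 89
n = 9 (odd)
Middle value = 63

Median = 63


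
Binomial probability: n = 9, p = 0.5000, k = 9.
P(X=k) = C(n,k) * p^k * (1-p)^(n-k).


C(9,9) = 1
p^9 = 0.001953
(1-p)^0 = 1.000000
P = 1 * 0.001953 * 1.000000 = 0.0020

P(X=9) = 0.0020


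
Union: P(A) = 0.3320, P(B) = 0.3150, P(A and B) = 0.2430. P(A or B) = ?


P(A∪B) = 0.3320 + 0.3150 - 0.2430
= 0.6470 - 0.2430
= 0.4040

P(A∪B) = 0.4040


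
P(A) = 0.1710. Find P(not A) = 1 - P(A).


P(not A) = 1 - 0.1710 = 0.8290

P(not A) = 0.8290


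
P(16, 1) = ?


P(16,1) = 16!/15!
= 20922789888000/1307674368000
= 16

P(16,1) = 16


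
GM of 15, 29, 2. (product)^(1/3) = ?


Product = 15 × 29 × 2 = 870
GM = 870^(1/3) = 9.5464

GM = 9.5464


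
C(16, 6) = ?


C(16,6) = 16!/(6! × 10!)
= 20922789888000/(720 × 3628800)
= 8008

C(16,6) = 8008


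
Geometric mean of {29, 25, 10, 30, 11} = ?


Product = 29 × 25 × 10 × 30 × 11 = 2392500
GM = 2392500^(1/5) = 18.8699

GM = 18.8699


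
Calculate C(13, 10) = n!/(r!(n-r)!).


C(13,10) = 13!/(10! × 3!)
= 6227020800/(3628800 × 6)
= 286

C(13,10) = 286


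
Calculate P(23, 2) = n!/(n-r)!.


P(23,2) = 23!/21!
= 25852016738884976640000/51090942171709440000
= 506

P(23,2) = 506


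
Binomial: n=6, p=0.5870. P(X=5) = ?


C(6,5) = 6
p^5 = 0.069693
(1-p)^1 = 0.413000
P = 6 * 0.069693 * 0.413000 = 0.1727

P(X=5) = 0.1727


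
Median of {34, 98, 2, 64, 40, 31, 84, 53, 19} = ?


Sorted: 2, 19, 31, 34, 40, 53, 64, 84, 98
n = 9 (odd)
Middle value = 40

Median = 40


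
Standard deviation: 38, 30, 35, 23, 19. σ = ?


Mean = 29.0000
Variance = 50.8000
SD = sqrt(50.8000) = 7.1274

SD = 7.1274


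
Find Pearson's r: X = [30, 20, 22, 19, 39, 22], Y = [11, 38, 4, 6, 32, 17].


Mean X = 25.3333, Mean Y = 18.0000
SD X = 7.063207, SD Y = 12.819256
Cov = 29.666667
r = 29.666667/(7.063207*12.819256) = 0.3276

r = 0.3276


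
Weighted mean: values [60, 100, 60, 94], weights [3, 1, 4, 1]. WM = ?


Numerator = 60*3 + 100*1 + 60*4 + 94*1 = 614
Denominator = 3 + 1 + 4 + 1 = 9
WM = 614/9 = 68.2222

WM = 68.2222


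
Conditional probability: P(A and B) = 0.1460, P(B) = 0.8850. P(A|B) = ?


P(A|B) = 0.1460/0.8850 = 0.1650

P(A|B) = 0.1650


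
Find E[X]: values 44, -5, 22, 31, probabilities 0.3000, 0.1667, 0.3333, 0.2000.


E[X] = 44*0.3000 - 5*0.1667 + 22*0.3333 + 31*0.2000
= 13.2000 - 0.8335 + 7.3326 + 6.2000
= 25.8991

E[X] = 25.8991


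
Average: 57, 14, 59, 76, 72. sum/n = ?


Sum = 57 + 14 + 59 + 76 + 72 = 278
n = 5
Mean = 278/5 = 55.6000

Mean = 55.6000


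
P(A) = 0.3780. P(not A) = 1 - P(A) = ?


P(not A) = 1 - 0.3780 = 0.6220

P(not A) = 0.6220


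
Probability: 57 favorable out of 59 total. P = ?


P = 57/59 = 0.9661

P = 0.9661


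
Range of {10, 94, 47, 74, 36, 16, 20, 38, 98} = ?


Max = 98, Min = 10
Range = 98 - 10 = 88

Range = 88


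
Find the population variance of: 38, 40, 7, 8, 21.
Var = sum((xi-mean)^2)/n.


Mean = 22.8000
Squared deviations: 231.0400, 295.8400, 249.6400, 219.0400, 3.2400
Sum = 998.8000
Variance = 998.8000/5 = 199.7600

Variance = 199.7600


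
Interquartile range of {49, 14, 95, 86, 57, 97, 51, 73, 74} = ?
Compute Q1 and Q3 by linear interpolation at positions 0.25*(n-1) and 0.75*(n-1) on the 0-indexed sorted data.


Sorted: 14, 49, 51, 57, 73, 74, 86, 95, 97
Q1 (25th %ile) = 51.0000
Q3 (75th %ile) = 86.0000
IQR = 86.0000 - 51.0000 = 35.0000

IQR = 35.0000


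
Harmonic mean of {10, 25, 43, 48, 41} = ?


Sum of reciprocals = 1/10 + 1/25 + 1/43 + 1/48 + 1/41 = 0.208479
HM = 5/0.208479 = 23.9832

HM = 23.9832


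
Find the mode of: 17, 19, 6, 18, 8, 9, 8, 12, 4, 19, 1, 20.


Frequencies: 1:1, 4:1, 6:1, 8:2, 9:1, 12:1, 17:1, 18:1, 19:2, 20:1
Max frequency = 2
Mode = 8, 19

Mode = 8, 19


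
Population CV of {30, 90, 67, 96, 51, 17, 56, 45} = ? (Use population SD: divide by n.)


Mean = 56.5000
SD = 25.5392
CV = (25.5392/56.5000)*100 = 45.2021%

CV = 45.2021%


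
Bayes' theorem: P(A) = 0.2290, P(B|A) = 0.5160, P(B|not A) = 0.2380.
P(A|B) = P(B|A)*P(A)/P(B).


P(B) = P(B|A)*P(A) + P(B|A')*P(A')
= 0.5160*0.2290 + 0.2380*0.7710
= 0.118164 + 0.183498 = 0.301662
P(A|B) = 0.118164/0.301662 = 0.3917

P(A|B) = 0.3917


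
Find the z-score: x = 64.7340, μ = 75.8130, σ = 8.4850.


z = (64.7340 - 75.8130)/8.4850
= -11.0790/8.4850
= -1.3057

z = -1.3057


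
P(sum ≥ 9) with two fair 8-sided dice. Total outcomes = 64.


Total outcomes = 8×8 = 64
Favorable (sum ≥ 9): 36
P = 36/64 = 0.5625

P = 0.5625


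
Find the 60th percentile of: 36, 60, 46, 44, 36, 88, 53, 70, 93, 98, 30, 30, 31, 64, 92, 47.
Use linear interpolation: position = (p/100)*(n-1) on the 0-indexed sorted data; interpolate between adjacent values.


Sorted: 30, 30, 31, 36, 36, 44, 46, 47, 53, 60, 64, 70, 88, 92, 93, 98
n = 16
Index = 60/100 * 15 = 9.0000
Lower = data[9] = 60, Upper = data[10] = 64
P60 = 60 + 0*(4) = 60.0000

P60 = 60.0000


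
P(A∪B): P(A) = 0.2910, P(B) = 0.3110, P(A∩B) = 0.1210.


P(A∪B) = 0.2910 + 0.3110 - 0.1210
= 0.6020 - 0.1210
= 0.4810

P(A∪B) = 0.4810


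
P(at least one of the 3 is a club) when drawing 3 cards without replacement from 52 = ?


P(at least one) = 1 - P(none)
P(none) = (39/52) × (38/51) × (37/50) = 0.413529
P(at least one) = 1 - 0.413529 = 0.5865

P = 0.5865


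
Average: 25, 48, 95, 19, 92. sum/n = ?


Sum = 25 + 48 + 95 + 19 + 92 = 279
n = 5
Mean = 279/5 = 55.8000

Mean = 55.8000


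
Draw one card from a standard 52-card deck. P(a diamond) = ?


13 diamonds in 52 cards
P = 13/52 = 0.2500

P = 0.2500


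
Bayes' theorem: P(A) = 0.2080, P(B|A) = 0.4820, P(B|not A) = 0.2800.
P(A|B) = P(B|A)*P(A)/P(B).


P(B) = P(B|A)*P(A) + P(B|A')*P(A')
= 0.4820*0.2080 + 0.2800*0.7920
= 0.100256 + 0.221760 = 0.322016
P(A|B) = 0.100256/0.322016 = 0.3113

P(A|B) = 0.3113


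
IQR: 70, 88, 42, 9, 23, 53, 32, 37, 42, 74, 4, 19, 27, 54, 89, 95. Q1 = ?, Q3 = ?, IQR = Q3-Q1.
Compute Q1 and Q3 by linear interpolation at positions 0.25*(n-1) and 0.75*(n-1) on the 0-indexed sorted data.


Sorted: 4, 9, 19, 23, 27, 32, 37, 42, 42, 53, 54, 70, 74, 88, 89, 95
Q1 (25th %ile) = 26.0000
Q3 (75th %ile) = 71.0000
IQR = 71.0000 - 26.0000 = 45.0000

IQR = 45.0000


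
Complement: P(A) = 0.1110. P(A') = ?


P(not A) = 1 - 0.1110 = 0.8890

P(not A) = 0.8890


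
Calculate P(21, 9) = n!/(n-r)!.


P(21,9) = 21!/12!
= 51090942171709440000/479001600
= 106661318400

P(21,9) = 106661318400


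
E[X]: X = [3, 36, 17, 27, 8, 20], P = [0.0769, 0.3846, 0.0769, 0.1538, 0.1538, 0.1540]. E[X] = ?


E[X] = 3*0.0769 + 36*0.3846 + 17*0.0769 + 27*0.1538 + 8*0.1538 + 20*0.1540
= 0.2307 + 13.8456 + 1.3073 + 4.1526 + 1.2304 + 3.0800
= 23.8466

E[X] = 23.8466


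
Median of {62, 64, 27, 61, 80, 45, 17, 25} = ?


Sorted: 17, 25, 27, 45, 61, 62, 64, 80
n = 8 (even)
Middle values: 45 and 61
Median = (45+61)/2 = 53.0000

Median = 53.0000


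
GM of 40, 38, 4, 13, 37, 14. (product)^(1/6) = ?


Product = 40 × 38 × 4 × 13 × 37 × 14 = 40942720
GM = 40942720^(1/6) = 18.5650

GM = 18.5650


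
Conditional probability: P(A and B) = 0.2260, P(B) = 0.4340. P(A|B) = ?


P(A|B) = 0.2260/0.4340 = 0.5207

P(A|B) = 0.5207


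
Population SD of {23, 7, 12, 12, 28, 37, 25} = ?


Mean = 20.5714
Variance = 97.3878
SD = sqrt(97.3878) = 9.8685

SD = 9.8685


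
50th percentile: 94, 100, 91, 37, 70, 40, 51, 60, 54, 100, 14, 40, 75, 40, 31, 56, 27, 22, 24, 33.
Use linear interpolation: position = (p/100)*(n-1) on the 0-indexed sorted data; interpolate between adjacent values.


Sorted: 14, 22, 24, 27, 31, 33, 37, 40, 40, 40, 51, 54, 56, 60, 70, 75, 91, 94, 100, 100
n = 20
Index = 50/100 * 19 = 9.5000
Lower = data[9] = 40, Upper = data[10] = 51
P50 = 40 + 0.5000*(11) = 45.5000

P50 = 45.5000


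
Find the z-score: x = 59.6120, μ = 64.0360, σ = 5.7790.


z = (59.6120 - 64.0360)/5.7790
= -4.4240/5.7790
= -0.7655

z = -0.7655


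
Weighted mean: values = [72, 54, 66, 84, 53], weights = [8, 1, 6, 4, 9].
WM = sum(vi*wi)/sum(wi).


Numerator = 72*8 + 54*1 + 66*6 + 84*4 + 53*9 = 1839
Denominator = 8 + 1 + 6 + 4 + 9 = 28
WM = 1839/28 = 65.6786

WM = 65.6786


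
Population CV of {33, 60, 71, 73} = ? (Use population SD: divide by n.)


Mean = 59.2500
SD = 15.9433
CV = (15.9433/59.2500)*100 = 26.9085%

CV = 26.9085%


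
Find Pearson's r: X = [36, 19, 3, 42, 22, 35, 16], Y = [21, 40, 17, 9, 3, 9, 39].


Mean X = 24.7143, Mean Y = 19.7143
SD X = 12.645883, SD Y = 13.635189
Cov = -65.795918
r = -65.795918/(12.645883*13.635189) = -0.3816

r = -0.3816


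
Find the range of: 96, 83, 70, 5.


Max = 96, Min = 5
Range = 96 - 5 = 91

Range = 91


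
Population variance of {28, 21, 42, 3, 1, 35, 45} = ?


Mean = 25.0000
Squared deviations: 9.0000, 16.0000, 289.0000, 484.0000, 576.0000, 100.0000, 400.0000
Sum = 1874.0000
Variance = 1874.0000/7 = 267.7143

Variance = 267.7143


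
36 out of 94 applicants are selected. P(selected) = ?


P = 36/94 = 0.3830

P = 0.3830


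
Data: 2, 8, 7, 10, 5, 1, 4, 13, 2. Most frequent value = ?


Frequencies: 1:1, 2:2, 4:1, 5:1, 7:1, 8:1, 10:1, 13:1
Max frequency = 2
Mode = 2

Mode = 2


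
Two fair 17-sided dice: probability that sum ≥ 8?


Total outcomes = 17×17 = 289
Favorable (sum ≥ 8): 268
P = 268/289 = 0.9273

P = 0.9273


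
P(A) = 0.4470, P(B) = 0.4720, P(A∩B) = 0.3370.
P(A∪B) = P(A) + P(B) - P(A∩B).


P(A∪B) = 0.4470 + 0.4720 - 0.3370
= 0.9190 - 0.3370
= 0.5820

P(A∪B) = 0.5820


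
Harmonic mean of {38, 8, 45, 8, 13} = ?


Sum of reciprocals = 1/38 + 1/8 + 1/45 + 1/8 + 1/13 = 0.375461
HM = 5/0.375461 = 13.3170

HM = 13.3170


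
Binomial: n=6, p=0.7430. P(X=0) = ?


C(6,0) = 1
p^0 = 1.000000
(1-p)^6 = 0.000288
P = 1 * 1.000000 * 0.000288 = 0.0003

P(X=0) = 0.0003


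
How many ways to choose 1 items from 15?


C(15,1) = 15!/(1! × 14!)
= 1307674368000/(1 × 87178291200)
= 15

C(15,1) = 15


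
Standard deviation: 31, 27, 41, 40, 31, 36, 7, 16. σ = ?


Mean = 28.6250
Variance = 122.2344
SD = sqrt(122.2344) = 11.0560

SD = 11.0560


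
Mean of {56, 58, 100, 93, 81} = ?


Sum = 56 + 58 + 100 + 93 + 81 = 388
n = 5
Mean = 388/5 = 77.6000

Mean = 77.6000


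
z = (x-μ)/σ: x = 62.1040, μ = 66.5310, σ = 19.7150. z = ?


z = (62.1040 - 66.5310)/19.7150
= -4.4270/19.7150
= -0.2245

z = -0.2245


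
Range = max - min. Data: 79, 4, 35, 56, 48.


Max = 79, Min = 4
Range = 79 - 4 = 75

Range = 75


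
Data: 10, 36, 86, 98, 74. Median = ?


Sorted: 10, 36, 74, 86, 98
n = 5 (odd)
Middle value = 74

Median = 74


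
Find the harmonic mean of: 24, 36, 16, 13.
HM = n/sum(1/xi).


Sum of reciprocals = 1/24 + 1/36 + 1/16 + 1/13 = 0.208868
HM = 4/0.208868 = 19.1509

HM = 19.1509


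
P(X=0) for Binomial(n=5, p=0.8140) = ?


C(5,0) = 1
p^0 = 1.000000
(1-p)^5 = 0.000223
P = 1 * 1.000000 * 0.000223 = 0.0002

P(X=0) = 0.0002


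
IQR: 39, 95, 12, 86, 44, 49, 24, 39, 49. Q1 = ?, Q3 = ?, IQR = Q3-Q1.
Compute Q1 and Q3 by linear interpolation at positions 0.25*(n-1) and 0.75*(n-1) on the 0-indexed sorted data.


Sorted: 12, 24, 39, 39, 44, 49, 49, 86, 95
Q1 (25th %ile) = 39.0000
Q3 (75th %ile) = 49.0000
IQR = 49.0000 - 39.0000 = 10.0000

IQR = 10.0000


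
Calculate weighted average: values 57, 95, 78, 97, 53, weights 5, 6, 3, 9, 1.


Numerator = 57*5 + 95*6 + 78*3 + 97*9 + 53*1 = 2015
Denominator = 5 + 6 + 3 + 9 + 1 = 24
WM = 2015/24 = 83.9583

WM = 83.9583


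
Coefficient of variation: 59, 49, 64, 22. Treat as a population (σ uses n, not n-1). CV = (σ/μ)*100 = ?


Mean = 48.5000
SD = 16.2250
CV = (16.2250/48.5000)*100 = 33.4536%

CV = 33.4536%


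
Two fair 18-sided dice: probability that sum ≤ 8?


Total outcomes = 18×18 = 324
Favorable (sum ≤ 8): 28
P = 28/324 = 0.0864

P = 0.0864


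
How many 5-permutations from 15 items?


P(15,5) = 15!/10!
= 1307674368000/3628800
= 360360

P(15,5) = 360360


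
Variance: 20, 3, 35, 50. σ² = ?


Mean = 27.0000
Squared deviations: 49.0000, 576.0000, 64.0000, 529.0000
Sum = 1218.0000
Variance = 1218.0000/4 = 304.5000

Variance = 304.5000


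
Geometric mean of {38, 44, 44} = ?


Product = 38 × 44 × 44 = 73568
GM = 73568^(1/3) = 41.9015

GM = 41.9015


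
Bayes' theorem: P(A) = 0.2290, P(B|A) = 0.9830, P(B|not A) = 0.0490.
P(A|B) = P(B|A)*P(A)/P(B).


P(B) = P(B|A)*P(A) + P(B|A')*P(A')
= 0.9830*0.2290 + 0.0490*0.7710
= 0.225107 + 0.037779 = 0.262886
P(A|B) = 0.225107/0.262886 = 0.8563

P(A|B) = 0.8563


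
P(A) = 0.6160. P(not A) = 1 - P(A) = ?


P(not A) = 1 - 0.6160 = 0.3840

P(not A) = 0.3840


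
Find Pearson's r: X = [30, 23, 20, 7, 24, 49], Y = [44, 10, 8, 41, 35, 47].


Mean X = 25.5000, Mean Y = 30.8333
SD X = 12.606215, SD Y = 15.868382
Cov = 70.416667
r = 70.416667/(12.606215*15.868382) = 0.3520

r = 0.3520


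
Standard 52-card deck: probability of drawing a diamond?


13 diamonds in 52 cards
P = 13/52 = 0.2500

P = 0.2500


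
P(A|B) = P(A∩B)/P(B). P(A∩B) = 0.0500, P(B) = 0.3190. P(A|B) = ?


P(A|B) = 0.0500/0.3190 = 0.1567

P(A|B) = 0.1567


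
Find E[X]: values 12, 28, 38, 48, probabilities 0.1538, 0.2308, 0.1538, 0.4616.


E[X] = 12*0.1538 + 28*0.2308 + 38*0.1538 + 48*0.4616
= 1.8456 + 6.4624 + 5.8444 + 22.1568
= 36.3092

E[X] = 36.3092


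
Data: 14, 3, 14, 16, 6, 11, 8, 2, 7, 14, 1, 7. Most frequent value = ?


Frequencies: 1:1, 2:1, 3:1, 6:1, 7:2, 8:1, 11:1, 14:3, 16:1
Max frequency = 3
Mode = 14

Mode = 14


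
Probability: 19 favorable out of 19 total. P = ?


P = 19/19 = 1.0000

P = 1.0000


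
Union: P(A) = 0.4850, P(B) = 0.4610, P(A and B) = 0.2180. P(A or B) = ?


P(A∪B) = 0.4850 + 0.4610 - 0.2180
= 0.9460 - 0.2180
= 0.7280

P(A∪B) = 0.7280


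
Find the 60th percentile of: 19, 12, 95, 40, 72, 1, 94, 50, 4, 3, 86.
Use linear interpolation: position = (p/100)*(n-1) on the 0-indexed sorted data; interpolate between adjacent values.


Sorted: 1, 3, 4, 12, 19, 40, 50, 72, 86, 94, 95
n = 11
Index = 60/100 * 10 = 6.0000
Lower = data[6] = 50, Upper = data[7] = 72
P60 = 50 + 0*(22) = 50.0000

P60 = 50.0000


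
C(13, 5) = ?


C(13,5) = 13!/(5! × 8!)
= 6227020800/(120 × 40320)
= 1287

C(13,5) = 1287


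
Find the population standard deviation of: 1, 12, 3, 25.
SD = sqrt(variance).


Mean = 10.2500
Variance = 89.6875
SD = sqrt(89.6875) = 9.4703

SD = 9.4703


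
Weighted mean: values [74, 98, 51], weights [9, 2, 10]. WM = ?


Numerator = 74*9 + 98*2 + 51*10 = 1372
Denominator = 9 + 2 + 10 = 21
WM = 1372/21 = 65.3333

WM = 65.3333


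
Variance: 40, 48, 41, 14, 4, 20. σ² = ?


Mean = 27.8333
Squared deviations: 148.0278, 406.6944, 173.3611, 191.3611, 568.0278, 61.3611
Sum = 1548.8333
Variance = 1548.8333/6 = 258.1389

Variance = 258.1389


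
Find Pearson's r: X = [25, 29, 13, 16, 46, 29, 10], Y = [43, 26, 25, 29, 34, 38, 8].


Mean X = 24.0000, Mean Y = 29.0000
SD X = 11.439281, SD Y = 10.474459
Cov = 70.285714
r = 70.285714/(11.439281*10.474459) = 0.5866

r = 0.5866


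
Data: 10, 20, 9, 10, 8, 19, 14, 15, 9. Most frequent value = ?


Frequencies: 8:1, 9:2, 10:2, 14:1, 15:1, 19:1, 20:1
Max frequency = 2
Mode = 9, 10

Mode = 9, 10


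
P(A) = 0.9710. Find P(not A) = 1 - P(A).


P(not A) = 1 - 0.9710 = 0.0290

P(not A) = 0.0290


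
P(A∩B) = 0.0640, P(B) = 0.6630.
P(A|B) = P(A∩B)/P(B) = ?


P(A|B) = 0.0640/0.6630 = 0.0965

P(A|B) = 0.0965


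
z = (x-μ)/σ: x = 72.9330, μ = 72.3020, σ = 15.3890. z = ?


z = (72.9330 - 72.3020)/15.3890
= 0.6310/15.3890
= 0.0410

z = 0.0410


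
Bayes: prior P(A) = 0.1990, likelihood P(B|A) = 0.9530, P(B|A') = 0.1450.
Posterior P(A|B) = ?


P(B) = P(B|A)*P(A) + P(B|A')*P(A')
= 0.9530*0.1990 + 0.1450*0.8010
= 0.189647 + 0.116145 = 0.305792
P(A|B) = 0.189647/0.305792 = 0.6202

P(A|B) = 0.6202


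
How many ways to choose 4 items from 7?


C(7,4) = 7!/(4! × 3!)
= 5040/(24 × 6)
= 35

C(7,4) = 35


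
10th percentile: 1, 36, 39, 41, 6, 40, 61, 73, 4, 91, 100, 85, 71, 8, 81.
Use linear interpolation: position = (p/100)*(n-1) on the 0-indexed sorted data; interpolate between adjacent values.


Sorted: 1, 4, 6, 8, 36, 39, 40, 41, 61, 71, 73, 81, 85, 91, 100
n = 15
Index = 10/100 * 14 = 1.4000
Lower = data[1] = 4, Upper = data[2] = 6
P10 = 4 + 0.4000*(2) = 4.8000

P10 = 4.8000


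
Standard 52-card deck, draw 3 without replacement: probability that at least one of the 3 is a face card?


P(at least one) = 1 - P(none)
P(none) = (40/52) × (39/51) × (38/50) = 0.447059
P(at least one) = 1 - 0.447059 = 0.5529

P = 0.5529


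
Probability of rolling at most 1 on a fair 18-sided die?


Favorable outcomes (roll ≤ 1): 1
Total outcomes = 18
P = 1/18 = 0.0556

P = 0.0556


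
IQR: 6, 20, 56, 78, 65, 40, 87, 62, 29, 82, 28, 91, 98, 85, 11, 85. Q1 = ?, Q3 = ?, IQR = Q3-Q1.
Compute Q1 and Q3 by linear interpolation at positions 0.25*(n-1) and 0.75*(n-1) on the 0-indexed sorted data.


Sorted: 6, 11, 20, 28, 29, 40, 56, 62, 65, 78, 82, 85, 85, 87, 91, 98
Q1 (25th %ile) = 28.7500
Q3 (75th %ile) = 85.0000
IQR = 85.0000 - 28.7500 = 56.2500

IQR = 56.2500


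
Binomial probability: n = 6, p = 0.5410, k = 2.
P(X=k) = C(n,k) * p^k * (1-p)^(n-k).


C(6,2) = 15
p^2 = 0.292681
(1-p)^4 = 0.044386
P = 15 * 0.292681 * 0.044386 = 0.1949

P(X=2) = 0.1949


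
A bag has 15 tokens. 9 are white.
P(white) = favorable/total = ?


P = 9/15 = 0.6000

P = 0.6000


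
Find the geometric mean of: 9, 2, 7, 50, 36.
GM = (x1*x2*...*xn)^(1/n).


Product = 9 × 2 × 7 × 50 × 36 = 226800
GM = 226800^(1/5) = 11.7795

GM = 11.7795


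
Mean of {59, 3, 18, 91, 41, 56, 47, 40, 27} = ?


Sum = 59 + 3 + 18 + 91 + 41 + 56 + 47 + 40 + 27 = 382
n = 9
Mean = 382/9 = 42.4444

Mean = 42.4444


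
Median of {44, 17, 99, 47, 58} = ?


Sorted: 17, 44, 47, 58, 99
n = 5 (odd)
Middle value = 47

Median = 47


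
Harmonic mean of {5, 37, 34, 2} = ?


Sum of reciprocals = 1/5 + 1/37 + 1/34 + 1/2 = 0.756439
HM = 4/0.756439 = 5.2879

HM = 5.2879


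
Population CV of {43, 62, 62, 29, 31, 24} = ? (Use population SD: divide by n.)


Mean = 41.8333
SD = 15.3560
CV = (15.3560/41.8333)*100 = 36.7075%

CV = 36.7075%


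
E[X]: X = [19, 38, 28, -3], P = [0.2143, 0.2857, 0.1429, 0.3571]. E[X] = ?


E[X] = 19*0.2143 + 38*0.2857 + 28*0.1429 - 3*0.3571
= 4.0717 + 10.8566 + 4.0012 - 1.0713
= 17.8582

E[X] = 17.8582


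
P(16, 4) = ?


P(16,4) = 16!/12!
= 20922789888000/479001600
= 43680

P(16,4) = 43680


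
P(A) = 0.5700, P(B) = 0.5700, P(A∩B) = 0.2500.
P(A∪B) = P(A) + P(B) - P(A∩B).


P(A∪B) = 0.5700 + 0.5700 - 0.2500
= 1.1400 - 0.2500
= 0.8900

P(A∪B) = 0.8900


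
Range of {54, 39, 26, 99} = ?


Max = 99, Min = 26
Range = 99 - 26 = 73

Range = 73


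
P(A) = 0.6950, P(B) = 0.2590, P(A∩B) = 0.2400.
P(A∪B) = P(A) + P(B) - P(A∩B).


P(A∪B) = 0.6950 + 0.2590 - 0.2400
= 0.9540 - 0.2400
= 0.7140

P(A∪B) = 0.7140


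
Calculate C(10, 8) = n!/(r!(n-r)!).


C(10,8) = 10!/(8! × 2!)
= 3628800/(40320 × 2)
= 45

C(10,8) = 45


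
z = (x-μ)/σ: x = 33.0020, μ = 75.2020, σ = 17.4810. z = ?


z = (33.0020 - 75.2020)/17.4810
= -42.2000/17.4810
= -2.4140

z = -2.4140


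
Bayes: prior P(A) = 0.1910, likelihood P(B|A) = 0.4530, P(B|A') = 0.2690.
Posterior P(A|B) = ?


P(B) = P(B|A)*P(A) + P(B|A')*P(A')
= 0.4530*0.1910 + 0.2690*0.8090
= 0.086523 + 0.217621 = 0.304144
P(A|B) = 0.086523/0.304144 = 0.2845

P(A|B) = 0.2845


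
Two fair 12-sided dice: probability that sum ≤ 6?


Total outcomes = 12×12 = 144
Favorable (sum ≤ 6): 15
P = 15/144 = 0.1042

P = 0.1042


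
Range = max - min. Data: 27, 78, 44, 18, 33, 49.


Max = 78, Min = 18
Range = 78 - 18 = 60

Range = 60


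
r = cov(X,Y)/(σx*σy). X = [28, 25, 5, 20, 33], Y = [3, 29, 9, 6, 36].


Mean X = 22.2000, Mean Y = 16.6000
SD X = 9.579144, SD Y = 13.305638
Cov = 63.880000
r = 63.880000/(9.579144*13.305638) = 0.5012

r = 0.5012


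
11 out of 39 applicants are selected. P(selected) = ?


P = 11/39 = 0.2821

P = 0.2821


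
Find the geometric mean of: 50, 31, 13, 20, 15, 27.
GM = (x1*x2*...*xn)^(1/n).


Product = 50 × 31 × 13 × 20 × 15 × 27 = 163215000
GM = 163215000^(1/6) = 23.3772

GM = 23.3772


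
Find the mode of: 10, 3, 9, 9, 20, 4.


Frequencies: 3:1, 4:1, 9:2, 10:1, 20:1
Max frequency = 2
Mode = 9

Mode = 9


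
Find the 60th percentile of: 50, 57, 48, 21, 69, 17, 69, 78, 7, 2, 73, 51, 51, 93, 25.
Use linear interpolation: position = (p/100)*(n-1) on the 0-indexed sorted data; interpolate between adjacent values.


Sorted: 2, 7, 17, 21, 25, 48, 50, 51, 51, 57, 69, 69, 73, 78, 93
n = 15
Index = 60/100 * 14 = 8.4000
Lower = data[8] = 51, Upper = data[9] = 57
P60 = 51 + 0.4000*(6) = 53.4000

P60 = 53.4000


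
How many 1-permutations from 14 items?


P(14,1) = 14!/13!
= 87178291200/6227020800
= 14

P(14,1) = 14


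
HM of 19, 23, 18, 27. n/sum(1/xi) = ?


Sum of reciprocals = 1/19 + 1/23 + 1/18 + 1/27 = 0.188702
HM = 4/0.188702 = 21.1974

HM = 21.1974


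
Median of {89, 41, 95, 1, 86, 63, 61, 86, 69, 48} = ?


Sorted: 1, 41, 48, 61, 63, 69, 86, 86, 89, 95
n = 10 (even)
Middle values: 63 and 69
Median = (63+69)/2 = 66.0000

Median = 66.0000


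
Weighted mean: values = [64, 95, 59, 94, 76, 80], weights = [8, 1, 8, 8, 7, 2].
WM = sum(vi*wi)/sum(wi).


Numerator = 64*8 + 95*1 + 59*8 + 94*8 + 76*7 + 80*2 = 2523
Denominator = 8 + 1 + 8 + 8 + 7 + 2 = 34
WM = 2523/34 = 74.2059

WM = 74.2059


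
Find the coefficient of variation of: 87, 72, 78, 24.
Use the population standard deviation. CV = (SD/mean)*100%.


Mean = 65.2500
SD = 24.4067
CV = (24.4067/65.2500)*100 = 37.4049%

CV = 37.4049%


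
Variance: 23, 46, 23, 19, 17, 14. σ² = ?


Mean = 23.6667
Squared deviations: 0.4444, 498.7778, 0.4444, 21.7778, 44.4444, 93.4444
Sum = 659.3333
Variance = 659.3333/6 = 109.8889

Variance = 109.8889


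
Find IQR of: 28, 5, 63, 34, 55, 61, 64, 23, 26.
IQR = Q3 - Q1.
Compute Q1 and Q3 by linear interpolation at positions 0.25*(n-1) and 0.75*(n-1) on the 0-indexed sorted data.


Sorted: 5, 23, 26, 28, 34, 55, 61, 63, 64
Q1 (25th %ile) = 26.0000
Q3 (75th %ile) = 61.0000
IQR = 61.0000 - 26.0000 = 35.0000

IQR = 35.0000


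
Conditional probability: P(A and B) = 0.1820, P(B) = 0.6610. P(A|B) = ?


P(A|B) = 0.1820/0.6610 = 0.2753

P(A|B) = 0.2753


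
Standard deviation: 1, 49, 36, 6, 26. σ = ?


Mean = 23.6000
Variance = 325.0400
SD = sqrt(325.0400) = 18.0289

SD = 18.0289


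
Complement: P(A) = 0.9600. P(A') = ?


P(not A) = 1 - 0.9600 = 0.0400

P(not A) = 0.0400


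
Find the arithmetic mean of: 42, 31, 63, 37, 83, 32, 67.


Sum = 42 + 31 + 63 + 37 + 83 + 32 + 67 = 355
n = 7
Mean = 355/7 = 50.7143

Mean = 50.7143


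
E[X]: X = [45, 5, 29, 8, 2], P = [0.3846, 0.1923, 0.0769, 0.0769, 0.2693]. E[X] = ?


E[X] = 45*0.3846 + 5*0.1923 + 29*0.0769 + 8*0.0769 + 2*0.2693
= 17.3070 + 0.9615 + 2.2301 + 0.6152 + 0.5386
= 21.6524

E[X] = 21.6524


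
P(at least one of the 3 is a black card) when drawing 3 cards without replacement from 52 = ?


P(at least one) = 1 - P(none)
P(none) = (26/52) × (25/51) × (24/50) = 0.117647
P(at least one) = 1 - 0.117647 = 0.8824

P = 0.8824


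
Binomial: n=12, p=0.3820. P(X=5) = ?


C(12,5) = 792
p^5 = 0.008134
(1-p)^7 = 0.034429
P = 792 * 0.008134 * 0.034429 = 0.2218

P(X=5) = 0.2218


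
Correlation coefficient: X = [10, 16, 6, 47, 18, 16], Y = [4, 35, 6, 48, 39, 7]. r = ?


Mean X = 18.8333, Mean Y = 23.1667
SD X = 13.246593, SD Y = 17.938940
Cov = 181.361111
r = 181.361111/(13.246593*17.938940) = 0.7632

r = 0.7632


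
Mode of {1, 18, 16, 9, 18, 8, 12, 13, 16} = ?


Frequencies: 1:1, 8:1, 9:1, 12:1, 13:1, 16:2, 18:2
Max frequency = 2
Mode = 16, 18

Mode = 16, 18


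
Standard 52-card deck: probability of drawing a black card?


26 black cards in 52 cards
P = 26/52 = 0.5000

P = 0.5000


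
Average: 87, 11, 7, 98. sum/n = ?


Sum = 87 + 11 + 7 + 98 = 203
n = 4
Mean = 203/4 = 50.7500

Mean = 50.7500


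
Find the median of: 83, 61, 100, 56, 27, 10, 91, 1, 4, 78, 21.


Sorted: 1, 4, 10, 21, 27, 56, 61, 78, 83, 91, 100
n = 11 (odd)
Middle value = 56

Median = 56


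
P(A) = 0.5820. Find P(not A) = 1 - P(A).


P(not A) = 1 - 0.5820 = 0.4180

P(not A) = 0.4180


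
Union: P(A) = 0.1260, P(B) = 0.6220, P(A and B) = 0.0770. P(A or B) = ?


P(A∪B) = 0.1260 + 0.6220 - 0.0770
= 0.7480 - 0.0770
= 0.6710

P(A∪B) = 0.6710


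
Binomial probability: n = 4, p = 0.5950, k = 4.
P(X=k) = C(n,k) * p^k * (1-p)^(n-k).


C(4,4) = 1
p^4 = 0.125334
(1-p)^0 = 1.000000
P = 1 * 0.125334 * 1.000000 = 0.1253

P(X=4) = 0.1253


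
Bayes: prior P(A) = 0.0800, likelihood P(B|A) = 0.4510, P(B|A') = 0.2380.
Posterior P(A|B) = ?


P(B) = P(B|A)*P(A) + P(B|A')*P(A')
= 0.4510*0.0800 + 0.2380*0.9200
= 0.036080 + 0.218960 = 0.255040
P(A|B) = 0.036080/0.255040 = 0.1415

P(A|B) = 0.1415


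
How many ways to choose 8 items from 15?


C(15,8) = 15!/(8! × 7!)
= 1307674368000/(40320 × 5040)
= 6435

C(15,8) = 6435


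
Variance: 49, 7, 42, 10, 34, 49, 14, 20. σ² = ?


Mean = 28.1250
Squared deviations: 435.7656, 446.2656, 192.5156, 328.5156, 34.5156, 435.7656, 199.5156, 66.0156
Sum = 2138.8750
Variance = 2138.8750/8 = 267.3594

Variance = 267.3594


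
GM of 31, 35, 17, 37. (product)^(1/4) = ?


Product = 31 × 35 × 17 × 37 = 682465
GM = 682465^(1/4) = 28.7422

GM = 28.7422


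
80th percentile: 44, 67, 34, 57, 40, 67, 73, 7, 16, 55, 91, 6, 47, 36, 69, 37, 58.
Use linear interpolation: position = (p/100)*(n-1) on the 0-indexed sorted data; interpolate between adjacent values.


Sorted: 6, 7, 16, 34, 36, 37, 40, 44, 47, 55, 57, 58, 67, 67, 69, 73, 91
n = 17
Index = 80/100 * 16 = 12.8000
Lower = data[12] = 67, Upper = data[13] = 67
P80 = 67 + 0.8000*(0) = 67.0000

P80 = 67.0000


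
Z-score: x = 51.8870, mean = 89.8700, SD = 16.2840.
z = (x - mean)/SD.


z = (51.8870 - 89.8700)/16.2840
= -37.9830/16.2840
= -2.3325

z = -2.3325


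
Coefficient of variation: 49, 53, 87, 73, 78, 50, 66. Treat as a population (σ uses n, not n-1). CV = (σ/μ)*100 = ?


Mean = 65.1429
SD = 13.8505
CV = (13.8505/65.1429)*100 = 21.2618%

CV = 21.2618%


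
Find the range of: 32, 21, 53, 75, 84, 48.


Max = 84, Min = 21
Range = 84 - 21 = 63

Range = 63


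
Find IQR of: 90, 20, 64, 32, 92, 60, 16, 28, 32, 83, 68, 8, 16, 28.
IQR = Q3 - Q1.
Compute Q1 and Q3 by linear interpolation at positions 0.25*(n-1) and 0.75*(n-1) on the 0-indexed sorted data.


Sorted: 8, 16, 16, 20, 28, 28, 32, 32, 60, 64, 68, 83, 90, 92
Q1 (25th %ile) = 22.0000
Q3 (75th %ile) = 67.0000
IQR = 67.0000 - 22.0000 = 45.0000

IQR = 45.0000


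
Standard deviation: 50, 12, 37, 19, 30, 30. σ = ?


Mean = 29.6667
Variance = 148.8889
SD = sqrt(148.8889) = 12.2020

SD = 12.2020


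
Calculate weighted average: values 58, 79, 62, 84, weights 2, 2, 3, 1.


Numerator = 58*2 + 79*2 + 62*3 + 84*1 = 544
Denominator = 2 + 2 + 3 + 1 = 8
WM = 544/8 = 68.0000

WM = 68.0000


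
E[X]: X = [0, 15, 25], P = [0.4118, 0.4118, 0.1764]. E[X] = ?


E[X] = 0*0.4118 + 15*0.4118 + 25*0.1764
= 0 + 6.1770 + 4.4100
= 10.5870

E[X] = 10.5870


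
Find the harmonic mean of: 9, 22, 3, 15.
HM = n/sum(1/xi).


Sum of reciprocals = 1/9 + 1/22 + 1/3 + 1/15 = 0.556566
HM = 4/0.556566 = 7.1869

HM = 7.1869


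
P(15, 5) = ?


P(15,5) = 15!/10!
= 1307674368000/3628800
= 360360

P(15,5) = 360360


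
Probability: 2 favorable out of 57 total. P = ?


P = 2/57 = 0.0351

P = 0.0351


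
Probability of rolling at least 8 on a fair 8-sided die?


Favorable outcomes (roll ≥ 8): 1
Total outcomes = 8
P = 1/8 = 0.1250

P = 0.1250


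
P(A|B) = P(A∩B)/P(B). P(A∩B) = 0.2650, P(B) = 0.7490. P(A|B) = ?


P(A|B) = 0.2650/0.7490 = 0.3538

P(A|B) = 0.3538


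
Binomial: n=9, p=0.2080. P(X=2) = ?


C(9,2) = 36
p^2 = 0.043264
(1-p)^7 = 0.195468
P = 36 * 0.043264 * 0.195468 = 0.3044

P(X=2) = 0.3044


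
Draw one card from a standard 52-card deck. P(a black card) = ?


26 black cards in 52 cards
P = 26/52 = 0.5000

P = 0.5000


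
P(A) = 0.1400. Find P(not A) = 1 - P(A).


P(not A) = 1 - 0.1400 = 0.8600

P(not A) = 0.8600


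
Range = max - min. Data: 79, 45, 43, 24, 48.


Max = 79, Min = 24
Range = 79 - 24 = 55

Range = 55


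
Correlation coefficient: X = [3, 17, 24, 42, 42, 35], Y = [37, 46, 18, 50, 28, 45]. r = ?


Mean X = 27.1667, Mean Y = 37.3333
SD X = 14.135259, SD Y = 11.220022
Cov = 15.111111
r = 15.111111/(14.135259*11.220022) = 0.0953

r = 0.0953
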